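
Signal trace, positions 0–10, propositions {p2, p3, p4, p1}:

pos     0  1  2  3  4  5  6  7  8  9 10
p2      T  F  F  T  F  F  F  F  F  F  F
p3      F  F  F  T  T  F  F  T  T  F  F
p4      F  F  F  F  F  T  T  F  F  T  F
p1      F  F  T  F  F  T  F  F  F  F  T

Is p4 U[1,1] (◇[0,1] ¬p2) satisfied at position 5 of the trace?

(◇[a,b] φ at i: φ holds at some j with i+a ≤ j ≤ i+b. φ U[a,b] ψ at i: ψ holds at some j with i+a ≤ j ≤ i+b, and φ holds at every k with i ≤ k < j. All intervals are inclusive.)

Holds

Need some j in [6,6] with ◇[0,1] ¬p2, and p4 at every k in [5,j-1].
  j=6: ◇[0,1] ¬p2 holds; p4 holds at every k in [5,5] → satisfied.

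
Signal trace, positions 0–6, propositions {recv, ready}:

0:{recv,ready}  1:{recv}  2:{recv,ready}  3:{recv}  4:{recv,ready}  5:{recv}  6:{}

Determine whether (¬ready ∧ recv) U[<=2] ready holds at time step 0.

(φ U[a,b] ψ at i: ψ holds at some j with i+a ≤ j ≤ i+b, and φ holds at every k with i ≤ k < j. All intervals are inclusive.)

Need some j in [0,2] with ready, and (¬ready ∧ recv) at every k in [0,j-1].
  j=0: ready holds; no prefix to check → satisfied.

True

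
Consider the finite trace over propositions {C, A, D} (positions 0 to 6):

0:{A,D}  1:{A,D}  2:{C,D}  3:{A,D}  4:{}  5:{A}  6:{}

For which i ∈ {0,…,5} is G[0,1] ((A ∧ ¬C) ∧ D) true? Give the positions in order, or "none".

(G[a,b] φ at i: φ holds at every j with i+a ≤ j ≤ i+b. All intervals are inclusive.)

0

Evaluate at each i in [0,5]:
  i=0: ✓ (all of [0,1])
  i=1: ✗ (fails at j=2)
  i=2: ✗ (fails at j=2)
  i=3: ✗ (fails at j=4)
  i=4: ✗ (fails at j=4)
  i=5: ✗ (fails at j=5)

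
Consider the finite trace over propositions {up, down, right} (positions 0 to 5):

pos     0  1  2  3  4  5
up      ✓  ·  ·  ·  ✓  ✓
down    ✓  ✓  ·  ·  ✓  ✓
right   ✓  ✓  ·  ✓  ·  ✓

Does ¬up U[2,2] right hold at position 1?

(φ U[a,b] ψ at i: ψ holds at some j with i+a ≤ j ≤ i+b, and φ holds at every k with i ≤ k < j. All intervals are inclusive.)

True

Need some j in [3,3] with right, and ¬up at every k in [1,j-1].
  j=3: right holds; ¬up holds at every k in [1,2] → satisfied.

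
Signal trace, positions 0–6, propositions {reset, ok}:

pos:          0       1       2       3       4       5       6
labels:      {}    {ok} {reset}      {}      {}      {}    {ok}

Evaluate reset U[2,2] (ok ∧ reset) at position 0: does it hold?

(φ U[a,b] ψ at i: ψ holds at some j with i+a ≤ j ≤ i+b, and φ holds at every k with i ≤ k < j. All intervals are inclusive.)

Need some j in [2,2] with (ok ∧ reset), and reset at every k in [0,j-1].
  j=2: (ok ∧ reset) false.
No j in the window works → until fails.

Does not hold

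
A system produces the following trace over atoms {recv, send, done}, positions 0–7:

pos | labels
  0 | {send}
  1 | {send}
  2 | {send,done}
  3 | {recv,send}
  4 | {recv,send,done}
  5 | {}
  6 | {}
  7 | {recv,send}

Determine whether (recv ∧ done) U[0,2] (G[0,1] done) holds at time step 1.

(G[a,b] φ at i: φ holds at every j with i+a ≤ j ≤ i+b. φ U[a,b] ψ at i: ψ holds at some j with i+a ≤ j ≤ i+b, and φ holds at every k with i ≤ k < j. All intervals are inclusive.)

Need some j in [1,3] with G[0,1] done, and (recv ∧ done) at every k in [1,j-1].
  j=1: G[0,1] done — fails at 1.
  j=2: G[0,1] done — fails at 3.
  j=3: G[0,1] done — fails at 3.
No j in the window works → until fails.

No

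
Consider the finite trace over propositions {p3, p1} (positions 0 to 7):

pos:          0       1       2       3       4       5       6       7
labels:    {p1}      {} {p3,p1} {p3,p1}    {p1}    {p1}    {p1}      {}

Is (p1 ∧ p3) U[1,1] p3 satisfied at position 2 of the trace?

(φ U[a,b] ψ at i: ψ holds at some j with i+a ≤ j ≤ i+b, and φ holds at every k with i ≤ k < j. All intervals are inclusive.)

Need some j in [3,3] with p3, and (p1 ∧ p3) at every k in [2,j-1].
  j=3: p3 holds; (p1 ∧ p3) holds at every k in [2,2] → satisfied.

Yes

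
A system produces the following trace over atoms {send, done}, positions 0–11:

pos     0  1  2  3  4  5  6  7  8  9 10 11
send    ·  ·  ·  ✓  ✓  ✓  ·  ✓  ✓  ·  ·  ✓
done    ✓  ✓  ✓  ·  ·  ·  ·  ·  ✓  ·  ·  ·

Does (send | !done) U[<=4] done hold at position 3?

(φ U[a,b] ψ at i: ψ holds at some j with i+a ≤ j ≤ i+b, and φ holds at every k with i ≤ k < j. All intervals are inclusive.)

Need some j in [3,7] with done, and (send | !done) at every k in [3,j-1].
  j=3: done false.
  j=4: done false.
  j=5: done false.
  j=6: done false.
  j=7: done false.
No j in the window works → until fails.

Does not hold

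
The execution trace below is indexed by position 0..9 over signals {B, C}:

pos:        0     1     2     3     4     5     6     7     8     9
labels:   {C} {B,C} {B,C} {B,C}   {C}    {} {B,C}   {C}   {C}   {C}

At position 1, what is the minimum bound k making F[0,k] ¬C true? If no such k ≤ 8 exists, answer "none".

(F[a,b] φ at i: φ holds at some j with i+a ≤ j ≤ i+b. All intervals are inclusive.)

Scan j = 1,2,… for ¬C:
  j=1: fails
  j=2: fails
  j=3: fails
  j=4: fails
  j=5: holds
First hit at j=5, so smallest k = 5-1 = 4.

4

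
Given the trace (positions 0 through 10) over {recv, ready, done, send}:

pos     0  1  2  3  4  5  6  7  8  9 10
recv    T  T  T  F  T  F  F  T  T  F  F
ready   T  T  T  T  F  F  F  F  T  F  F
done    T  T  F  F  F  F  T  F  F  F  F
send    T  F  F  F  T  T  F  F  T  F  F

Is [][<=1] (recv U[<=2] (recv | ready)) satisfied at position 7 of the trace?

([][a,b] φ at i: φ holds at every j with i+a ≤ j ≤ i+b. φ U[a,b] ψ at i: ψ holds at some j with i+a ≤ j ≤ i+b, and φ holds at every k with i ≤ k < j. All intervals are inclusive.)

Holds

Check (recv U[<=2] (recv | ready)) at every j in [7,8]:
  j=7: holds
  j=8: holds
All positions satisfy it → formula holds.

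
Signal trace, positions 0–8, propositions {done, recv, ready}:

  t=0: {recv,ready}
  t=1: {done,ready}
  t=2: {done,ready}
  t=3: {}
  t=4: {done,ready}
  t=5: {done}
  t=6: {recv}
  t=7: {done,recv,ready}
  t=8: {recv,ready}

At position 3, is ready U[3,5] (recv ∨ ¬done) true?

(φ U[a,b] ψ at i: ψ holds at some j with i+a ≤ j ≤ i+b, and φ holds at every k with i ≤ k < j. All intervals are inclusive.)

No

Need some j in [6,8] with (recv ∨ ¬done), and ready at every k in [3,j-1].
  j=6: (recv ∨ ¬done) holds, but ready fails at k=3 → not this j.
  j=7: (recv ∨ ¬done) holds, but ready fails at k=3 → not this j.
  j=8: (recv ∨ ¬done) holds, but ready fails at k=3 → not this j.
No j in the window works → until fails.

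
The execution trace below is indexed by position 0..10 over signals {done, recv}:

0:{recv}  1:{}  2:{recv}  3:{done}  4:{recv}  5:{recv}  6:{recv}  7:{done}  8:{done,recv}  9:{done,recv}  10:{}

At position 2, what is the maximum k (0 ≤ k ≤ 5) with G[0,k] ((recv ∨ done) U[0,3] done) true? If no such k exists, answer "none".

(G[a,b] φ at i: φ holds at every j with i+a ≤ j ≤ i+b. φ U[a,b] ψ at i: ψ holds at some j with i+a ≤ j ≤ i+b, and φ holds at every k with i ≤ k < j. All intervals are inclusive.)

((recv ∨ done) U[0,3] done) must hold from j=2 onward; find where it first fails.
  j=2: holds
  j=3: holds
  j=4: holds
  j=5: holds
  j=6: holds
  j=7: holds
Holds through j=7; largest k = 5.

5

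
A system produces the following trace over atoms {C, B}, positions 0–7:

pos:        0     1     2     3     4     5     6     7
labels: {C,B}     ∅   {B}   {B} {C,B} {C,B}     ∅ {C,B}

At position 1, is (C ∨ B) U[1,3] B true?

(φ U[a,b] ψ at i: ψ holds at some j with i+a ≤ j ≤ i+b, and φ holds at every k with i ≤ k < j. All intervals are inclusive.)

Need some j in [2,4] with B, and (C ∨ B) at every k in [1,j-1].
  j=2: B holds, but (C ∨ B) fails at k=1 → not this j.
  j=3: B holds, but (C ∨ B) fails at k=1 → not this j.
  j=4: B holds, but (C ∨ B) fails at k=1 → not this j.
No j in the window works → until fails.

Does not hold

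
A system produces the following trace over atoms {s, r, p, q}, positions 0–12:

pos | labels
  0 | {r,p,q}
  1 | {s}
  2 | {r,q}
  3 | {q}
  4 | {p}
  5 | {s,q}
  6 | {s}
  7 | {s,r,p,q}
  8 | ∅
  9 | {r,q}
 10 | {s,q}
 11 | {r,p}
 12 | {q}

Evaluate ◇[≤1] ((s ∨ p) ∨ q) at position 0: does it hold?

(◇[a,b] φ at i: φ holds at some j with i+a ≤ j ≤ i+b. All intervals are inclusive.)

Check ((s ∨ p) ∨ q) at each j in [0,1]:
  j=0: true
  j=1: true
Found at j=0 → formula holds.

Yes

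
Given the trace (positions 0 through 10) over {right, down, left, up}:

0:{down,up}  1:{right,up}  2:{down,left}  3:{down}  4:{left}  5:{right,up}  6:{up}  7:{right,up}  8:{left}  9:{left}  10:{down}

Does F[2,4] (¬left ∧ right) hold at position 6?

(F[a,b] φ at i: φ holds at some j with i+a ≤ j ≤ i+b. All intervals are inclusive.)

Check (¬left ∧ right) at each j in [8,10]:
  j=8: false
  j=9: false
  j=10: false
No position in the window satisfies it → formula fails.

False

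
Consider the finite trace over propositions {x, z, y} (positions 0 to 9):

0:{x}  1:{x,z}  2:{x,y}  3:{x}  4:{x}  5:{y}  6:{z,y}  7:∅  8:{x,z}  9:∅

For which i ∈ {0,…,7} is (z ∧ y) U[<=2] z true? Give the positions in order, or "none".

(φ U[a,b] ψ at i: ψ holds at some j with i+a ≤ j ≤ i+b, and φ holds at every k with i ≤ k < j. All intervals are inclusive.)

1, 6

Evaluate at each i in [0,7]:
  i=0: ✗ (lhs fails at k=0 before rhs at j=1)
  i=1: ✓ (rhs at j=1)
  i=2: ✗ (no rhs in [2,4])
  i=3: ✗ (no rhs in [3,5])
  i=4: ✗ (lhs fails at k=4 before rhs at j=6)
  i=5: ✗ (lhs fails at k=5 before rhs at j=6)
  i=6: ✓ (rhs at j=6)
  i=7: ✗ (lhs fails at k=7 before rhs at j=8)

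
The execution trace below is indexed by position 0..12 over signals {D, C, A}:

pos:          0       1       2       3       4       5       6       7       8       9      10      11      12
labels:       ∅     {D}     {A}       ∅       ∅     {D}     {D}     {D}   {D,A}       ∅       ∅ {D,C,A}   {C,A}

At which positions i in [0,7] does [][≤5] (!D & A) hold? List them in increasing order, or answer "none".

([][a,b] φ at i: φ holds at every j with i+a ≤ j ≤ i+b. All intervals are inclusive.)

none

Evaluate at each i in [0,7]:
  i=0: ✗ (fails at j=0)
  i=1: ✗ (fails at j=1)
  i=2: ✗ (fails at j=3)
  i=3: ✗ (fails at j=3)
  i=4: ✗ (fails at j=4)
  i=5: ✗ (fails at j=5)
  i=6: ✗ (fails at j=6)
  i=7: ✗ (fails at j=7)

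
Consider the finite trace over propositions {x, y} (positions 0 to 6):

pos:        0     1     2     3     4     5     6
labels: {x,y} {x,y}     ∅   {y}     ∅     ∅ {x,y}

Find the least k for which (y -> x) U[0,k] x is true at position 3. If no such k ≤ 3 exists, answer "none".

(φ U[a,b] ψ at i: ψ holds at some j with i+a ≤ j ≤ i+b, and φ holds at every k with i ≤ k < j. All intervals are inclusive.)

Need earliest j ≥ 3 with x, and (y -> x) at every k in [3,j-1].
  j=3: rhs fails.
  j=4: rhs fails.
  j=5: rhs fails.
  j=6: rhs holds but lhs fails at k=3.
No witness within the range → none.

none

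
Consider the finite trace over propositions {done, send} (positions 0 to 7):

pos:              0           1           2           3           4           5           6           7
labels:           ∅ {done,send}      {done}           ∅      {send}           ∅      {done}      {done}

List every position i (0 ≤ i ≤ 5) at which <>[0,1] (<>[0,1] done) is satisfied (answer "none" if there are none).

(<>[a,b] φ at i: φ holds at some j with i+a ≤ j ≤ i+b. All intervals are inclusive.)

Evaluate at each i in [0,5]:
  i=0: ✓ (witness j=0)
  i=1: ✓ (witness j=1)
  i=2: ✓ (witness j=2)
  i=3: ✗ (none in [3,4])
  i=4: ✓ (witness j=5)
  i=5: ✓ (witness j=5)

0, 1, 2, 4, 5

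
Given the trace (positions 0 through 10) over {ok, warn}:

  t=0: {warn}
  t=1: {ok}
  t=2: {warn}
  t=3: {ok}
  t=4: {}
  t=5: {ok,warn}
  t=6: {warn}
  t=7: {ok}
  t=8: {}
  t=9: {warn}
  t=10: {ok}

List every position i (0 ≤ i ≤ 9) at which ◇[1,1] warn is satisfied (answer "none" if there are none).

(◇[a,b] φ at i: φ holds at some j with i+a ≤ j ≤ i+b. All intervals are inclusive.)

1, 4, 5, 8

Evaluate at each i in [0,9]:
  i=0: ✗ (none in [1,1])
  i=1: ✓ (witness j=2)
  i=2: ✗ (none in [3,3])
  i=3: ✗ (none in [4,4])
  i=4: ✓ (witness j=5)
  i=5: ✓ (witness j=6)
  i=6: ✗ (none in [7,7])
  i=7: ✗ (none in [8,8])
  i=8: ✓ (witness j=9)
  i=9: ✗ (none in [10,10])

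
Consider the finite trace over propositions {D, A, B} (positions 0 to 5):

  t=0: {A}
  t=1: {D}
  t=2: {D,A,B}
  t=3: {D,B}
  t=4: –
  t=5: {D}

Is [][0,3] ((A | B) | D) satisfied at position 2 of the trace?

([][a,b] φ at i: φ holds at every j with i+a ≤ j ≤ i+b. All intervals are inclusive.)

False

Check ((A | B) | D) at every j in [2,5]:
  j=2: true
  j=3: true
  j=4: false
  j=5: true
Fails at j=4 → formula fails.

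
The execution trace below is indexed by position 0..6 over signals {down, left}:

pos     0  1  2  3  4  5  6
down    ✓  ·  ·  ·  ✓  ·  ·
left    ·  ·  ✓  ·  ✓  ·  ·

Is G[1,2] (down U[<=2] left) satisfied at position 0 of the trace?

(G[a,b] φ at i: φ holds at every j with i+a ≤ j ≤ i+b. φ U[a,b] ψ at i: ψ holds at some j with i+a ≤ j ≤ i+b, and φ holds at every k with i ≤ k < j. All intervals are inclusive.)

Does not hold

Check (down U[<=2] left) at every j in [1,2]:
  j=1: fails
  j=2: holds
Fails at j=1 → formula fails.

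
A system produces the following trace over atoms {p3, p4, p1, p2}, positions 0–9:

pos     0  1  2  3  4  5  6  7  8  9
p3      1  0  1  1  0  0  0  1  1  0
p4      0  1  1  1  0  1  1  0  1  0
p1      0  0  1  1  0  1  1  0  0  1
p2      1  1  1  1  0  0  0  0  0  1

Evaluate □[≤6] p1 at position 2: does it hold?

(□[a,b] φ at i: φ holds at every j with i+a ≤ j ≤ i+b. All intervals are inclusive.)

False

Check p1 at every j in [2,8]:
  j=2: true
  j=3: true
  j=4: false
  j=5: true
  j=6: true
  j=7: false
  j=8: false
Fails at j=4 → formula fails.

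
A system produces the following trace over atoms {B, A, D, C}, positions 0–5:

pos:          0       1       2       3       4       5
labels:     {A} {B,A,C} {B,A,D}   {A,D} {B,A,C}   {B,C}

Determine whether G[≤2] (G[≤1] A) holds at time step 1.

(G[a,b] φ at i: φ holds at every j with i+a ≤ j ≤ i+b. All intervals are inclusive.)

Yes

Check G[≤1] A at every j in [1,3]:
  j=1: holds on [1,2]
  j=2: holds on [2,3]
  j=3: holds on [3,4]
All positions satisfy it → formula holds.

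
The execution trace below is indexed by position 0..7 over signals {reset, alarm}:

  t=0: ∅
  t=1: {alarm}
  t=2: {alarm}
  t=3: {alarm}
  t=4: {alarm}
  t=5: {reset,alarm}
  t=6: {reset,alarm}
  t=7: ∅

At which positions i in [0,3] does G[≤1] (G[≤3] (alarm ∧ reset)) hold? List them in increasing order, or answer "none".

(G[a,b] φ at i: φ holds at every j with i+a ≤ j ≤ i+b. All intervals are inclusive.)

Evaluate at each i in [0,3]:
  i=0: ✗ (fails at j=0)
  i=1: ✗ (fails at j=1)
  i=2: ✗ (fails at j=2)
  i=3: ✗ (fails at j=3)

none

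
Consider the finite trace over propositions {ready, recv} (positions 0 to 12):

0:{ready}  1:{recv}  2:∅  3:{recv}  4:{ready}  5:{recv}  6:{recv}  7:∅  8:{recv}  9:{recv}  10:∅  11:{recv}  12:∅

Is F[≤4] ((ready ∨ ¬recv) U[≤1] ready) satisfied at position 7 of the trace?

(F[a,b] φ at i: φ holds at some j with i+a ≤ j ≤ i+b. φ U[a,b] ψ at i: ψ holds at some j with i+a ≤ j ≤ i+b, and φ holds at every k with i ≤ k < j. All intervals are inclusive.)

Check ((ready ∨ ¬recv) U[≤1] ready) at each j in [7,11]:
  j=7: fails
  j=8: fails
  j=9: fails
  j=10: fails
  j=11: fails
No position in the window satisfies it → formula fails.

No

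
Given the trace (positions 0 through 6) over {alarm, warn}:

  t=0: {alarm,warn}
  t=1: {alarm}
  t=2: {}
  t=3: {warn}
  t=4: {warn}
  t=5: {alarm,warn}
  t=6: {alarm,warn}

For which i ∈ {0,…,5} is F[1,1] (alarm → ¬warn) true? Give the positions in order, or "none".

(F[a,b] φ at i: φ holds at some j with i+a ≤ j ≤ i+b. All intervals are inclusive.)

0, 1, 2, 3

Evaluate at each i in [0,5]:
  i=0: ✓ (witness j=1)
  i=1: ✓ (witness j=2)
  i=2: ✓ (witness j=3)
  i=3: ✓ (witness j=4)
  i=4: ✗ (none in [5,5])
  i=5: ✗ (none in [6,6])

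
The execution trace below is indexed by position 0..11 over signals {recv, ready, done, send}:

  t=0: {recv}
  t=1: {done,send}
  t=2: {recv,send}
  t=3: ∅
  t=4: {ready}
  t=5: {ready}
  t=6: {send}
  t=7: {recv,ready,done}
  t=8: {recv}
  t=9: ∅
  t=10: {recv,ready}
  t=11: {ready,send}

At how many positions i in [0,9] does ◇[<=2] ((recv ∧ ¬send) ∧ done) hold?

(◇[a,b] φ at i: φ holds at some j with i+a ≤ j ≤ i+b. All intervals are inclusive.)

Evaluate at each i in [0,9]:
  i=0: ✗ (none in [0,2])
  i=1: ✗ (none in [1,3])
  i=2: ✗ (none in [2,4])
  i=3: ✗ (none in [3,5])
  i=4: ✗ (none in [4,6])
  i=5: ✓ (witness j=7)
  i=6: ✓ (witness j=7)
  i=7: ✓ (witness j=7)
  i=8: ✗ (none in [8,10])
  i=9: ✗ (none in [9,11])
Positions where it holds: {5, 6, 7} → 3.

3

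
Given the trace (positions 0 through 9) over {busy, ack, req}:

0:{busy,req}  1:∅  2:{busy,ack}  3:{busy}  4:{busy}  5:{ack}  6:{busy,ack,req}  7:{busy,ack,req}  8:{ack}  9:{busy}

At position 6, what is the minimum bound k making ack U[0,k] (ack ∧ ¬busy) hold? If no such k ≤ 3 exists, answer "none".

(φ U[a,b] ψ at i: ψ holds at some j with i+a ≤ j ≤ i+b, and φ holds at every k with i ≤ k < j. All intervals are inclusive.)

2

Need earliest j ≥ 6 with (ack ∧ ¬busy), and ack at every k in [6,j-1].
  j=6: rhs fails.
  j=7: rhs fails.
  j=8: rhs holds; lhs holds on [6,7]. k = 2.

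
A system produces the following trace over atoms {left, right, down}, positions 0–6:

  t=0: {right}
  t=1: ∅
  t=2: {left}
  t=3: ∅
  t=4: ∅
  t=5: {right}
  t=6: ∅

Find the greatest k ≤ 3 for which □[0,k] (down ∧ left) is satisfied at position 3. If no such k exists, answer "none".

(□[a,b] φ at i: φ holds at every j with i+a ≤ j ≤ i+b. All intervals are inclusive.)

(down ∧ left) must hold from j=3 onward; find where it first fails.
  j=3: fails → no k works.

none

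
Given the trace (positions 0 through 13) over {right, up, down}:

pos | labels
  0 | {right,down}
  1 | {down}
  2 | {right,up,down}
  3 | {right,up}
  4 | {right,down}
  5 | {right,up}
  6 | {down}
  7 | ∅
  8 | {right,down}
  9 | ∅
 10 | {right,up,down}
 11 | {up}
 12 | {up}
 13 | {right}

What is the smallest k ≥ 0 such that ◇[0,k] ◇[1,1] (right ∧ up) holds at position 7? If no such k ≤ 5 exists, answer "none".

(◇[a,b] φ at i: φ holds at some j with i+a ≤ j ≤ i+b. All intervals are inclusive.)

Scan j = 7,8,… for ◇[1,1] (right ∧ up):
  j=7: fails
  j=8: fails
  j=9: holds
First hit at j=9, so smallest k = 9-7 = 2.

2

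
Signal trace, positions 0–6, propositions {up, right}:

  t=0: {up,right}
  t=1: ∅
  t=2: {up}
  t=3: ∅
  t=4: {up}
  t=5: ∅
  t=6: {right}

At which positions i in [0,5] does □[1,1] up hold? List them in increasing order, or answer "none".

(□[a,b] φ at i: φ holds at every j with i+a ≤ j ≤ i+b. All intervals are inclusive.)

1, 3

Evaluate at each i in [0,5]:
  i=0: ✗ (fails at j=1)
  i=1: ✓ (all of [2,2])
  i=2: ✗ (fails at j=3)
  i=3: ✓ (all of [4,4])
  i=4: ✗ (fails at j=5)
  i=5: ✗ (fails at j=6)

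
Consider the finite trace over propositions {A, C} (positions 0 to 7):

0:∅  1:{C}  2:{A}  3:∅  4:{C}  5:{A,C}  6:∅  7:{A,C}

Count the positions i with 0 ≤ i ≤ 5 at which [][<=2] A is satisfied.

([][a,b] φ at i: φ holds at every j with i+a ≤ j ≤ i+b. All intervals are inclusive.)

Evaluate at each i in [0,5]:
  i=0: ✗ (fails at j=0)
  i=1: ✗ (fails at j=1)
  i=2: ✗ (fails at j=3)
  i=3: ✗ (fails at j=3)
  i=4: ✗ (fails at j=4)
  i=5: ✗ (fails at j=6)
Positions where it holds: {} → 0.

0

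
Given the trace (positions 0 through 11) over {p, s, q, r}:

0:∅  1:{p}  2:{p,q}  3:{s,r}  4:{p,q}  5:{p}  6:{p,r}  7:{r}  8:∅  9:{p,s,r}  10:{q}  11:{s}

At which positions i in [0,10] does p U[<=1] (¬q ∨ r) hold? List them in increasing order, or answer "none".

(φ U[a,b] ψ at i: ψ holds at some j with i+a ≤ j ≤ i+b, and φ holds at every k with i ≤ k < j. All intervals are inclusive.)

0, 1, 2, 3, 4, 5, 6, 7, 8, 9

Evaluate at each i in [0,10]:
  i=0: ✓ (rhs at j=0)
  i=1: ✓ (rhs at j=1)
  i=2: ✓ (rhs at j=3; lhs holds on [2,2])
  i=3: ✓ (rhs at j=3)
  i=4: ✓ (rhs at j=5; lhs holds on [4,4])
  i=5: ✓ (rhs at j=5)
  i=6: ✓ (rhs at j=6)
  i=7: ✓ (rhs at j=7)
  i=8: ✓ (rhs at j=8)
  i=9: ✓ (rhs at j=9)
  i=10: ✗ (lhs fails at k=10 before rhs at j=11)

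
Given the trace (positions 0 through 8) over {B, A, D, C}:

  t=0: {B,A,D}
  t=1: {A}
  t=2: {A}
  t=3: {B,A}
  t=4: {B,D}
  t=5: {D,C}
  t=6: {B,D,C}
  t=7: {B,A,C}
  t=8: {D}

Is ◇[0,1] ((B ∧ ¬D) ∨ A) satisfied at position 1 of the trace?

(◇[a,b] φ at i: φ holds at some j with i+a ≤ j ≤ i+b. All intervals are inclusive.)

True

Check ((B ∧ ¬D) ∨ A) at each j in [1,2]:
  j=1: true
  j=2: true
Found at j=1 → formula holds.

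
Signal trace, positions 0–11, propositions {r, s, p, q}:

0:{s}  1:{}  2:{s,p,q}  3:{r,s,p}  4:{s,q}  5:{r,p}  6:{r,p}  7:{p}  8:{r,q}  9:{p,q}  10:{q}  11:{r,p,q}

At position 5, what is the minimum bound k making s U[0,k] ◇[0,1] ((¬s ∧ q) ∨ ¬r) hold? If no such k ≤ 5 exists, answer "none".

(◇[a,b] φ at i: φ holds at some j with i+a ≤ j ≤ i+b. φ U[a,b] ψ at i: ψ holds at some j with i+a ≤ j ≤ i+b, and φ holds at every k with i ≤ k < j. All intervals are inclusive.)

none

Need earliest j ≥ 5 with ◇[0,1] ((¬s ∧ q) ∨ ¬r), and s at every k in [5,j-1].
  j=5: rhs fails.
  j=6: rhs holds but lhs fails at k=5.
  j=7: rhs holds but lhs fails at k=5.
  j=8: rhs holds but lhs fails at k=5.
  j=9: rhs holds but lhs fails at k=5.
  j=10: rhs holds but lhs fails at k=5.
No witness within the range → none.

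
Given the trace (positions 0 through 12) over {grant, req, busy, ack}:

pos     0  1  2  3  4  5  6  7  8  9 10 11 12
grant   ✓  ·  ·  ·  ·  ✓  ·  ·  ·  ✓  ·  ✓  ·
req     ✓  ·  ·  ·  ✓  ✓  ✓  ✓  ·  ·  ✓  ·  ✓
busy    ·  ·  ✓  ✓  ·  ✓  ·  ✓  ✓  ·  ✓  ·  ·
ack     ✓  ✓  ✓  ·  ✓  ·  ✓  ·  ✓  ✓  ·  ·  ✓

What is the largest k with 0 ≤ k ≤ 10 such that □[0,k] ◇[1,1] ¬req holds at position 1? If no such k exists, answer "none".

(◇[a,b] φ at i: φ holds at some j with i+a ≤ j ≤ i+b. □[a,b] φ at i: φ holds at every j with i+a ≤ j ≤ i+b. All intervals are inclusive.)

1

◇[1,1] ¬req must hold from j=1 onward; find where it first fails.
  j=1: holds
  j=2: holds
  j=3: fails
Holds on [1,2], so largest k = 1.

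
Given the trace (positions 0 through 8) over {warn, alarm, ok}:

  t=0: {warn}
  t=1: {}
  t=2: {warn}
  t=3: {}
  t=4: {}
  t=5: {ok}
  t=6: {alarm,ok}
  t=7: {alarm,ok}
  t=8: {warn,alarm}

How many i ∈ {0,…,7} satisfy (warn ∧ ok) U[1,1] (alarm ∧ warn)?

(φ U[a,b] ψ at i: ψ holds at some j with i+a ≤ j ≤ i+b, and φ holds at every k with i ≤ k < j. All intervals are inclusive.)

0

Evaluate at each i in [0,7]:
  i=0: ✗ (no rhs in [1,1])
  i=1: ✗ (no rhs in [2,2])
  i=2: ✗ (no rhs in [3,3])
  i=3: ✗ (no rhs in [4,4])
  i=4: ✗ (no rhs in [5,5])
  i=5: ✗ (no rhs in [6,6])
  i=6: ✗ (no rhs in [7,7])
  i=7: ✗ (lhs fails at k=7 before rhs at j=8)
Positions where it holds: {} → 0.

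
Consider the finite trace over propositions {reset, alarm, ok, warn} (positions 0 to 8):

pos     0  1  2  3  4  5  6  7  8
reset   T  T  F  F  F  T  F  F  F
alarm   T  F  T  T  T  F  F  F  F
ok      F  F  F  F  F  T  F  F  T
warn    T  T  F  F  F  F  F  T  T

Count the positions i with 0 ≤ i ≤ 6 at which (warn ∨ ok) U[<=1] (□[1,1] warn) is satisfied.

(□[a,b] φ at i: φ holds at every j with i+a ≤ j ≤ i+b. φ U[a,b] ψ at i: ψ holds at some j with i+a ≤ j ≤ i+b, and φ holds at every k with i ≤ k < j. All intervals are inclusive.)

Evaluate at each i in [0,6]:
  i=0: ✓ (rhs at j=0)
  i=1: ✗ (no rhs in [1,2])
  i=2: ✗ (no rhs in [2,3])
  i=3: ✗ (no rhs in [3,4])
  i=4: ✗ (no rhs in [4,5])
  i=5: ✓ (rhs at j=6; lhs holds on [5,5])
  i=6: ✓ (rhs at j=6)
Positions where it holds: {0, 5, 6} → 3.

3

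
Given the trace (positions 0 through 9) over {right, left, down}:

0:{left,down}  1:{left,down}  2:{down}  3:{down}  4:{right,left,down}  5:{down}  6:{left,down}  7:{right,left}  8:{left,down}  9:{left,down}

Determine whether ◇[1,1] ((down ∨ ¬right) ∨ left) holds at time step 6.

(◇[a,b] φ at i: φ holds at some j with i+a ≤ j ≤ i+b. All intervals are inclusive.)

Holds

Check ((down ∨ ¬right) ∨ left) at each j in [7,7]:
  j=7: true
Found at j=7 → formula holds.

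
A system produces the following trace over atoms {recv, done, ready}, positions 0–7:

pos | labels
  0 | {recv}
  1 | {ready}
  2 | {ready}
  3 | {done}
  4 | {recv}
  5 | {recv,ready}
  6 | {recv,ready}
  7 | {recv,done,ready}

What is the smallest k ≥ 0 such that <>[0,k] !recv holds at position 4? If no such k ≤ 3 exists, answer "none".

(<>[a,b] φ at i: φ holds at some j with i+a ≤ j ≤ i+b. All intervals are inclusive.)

none

Scan j = 4,5,… for !recv:
  j=4: fails
  j=5: fails
  j=6: fails
  j=7: fails
No j in [4,7] satisfies it → none.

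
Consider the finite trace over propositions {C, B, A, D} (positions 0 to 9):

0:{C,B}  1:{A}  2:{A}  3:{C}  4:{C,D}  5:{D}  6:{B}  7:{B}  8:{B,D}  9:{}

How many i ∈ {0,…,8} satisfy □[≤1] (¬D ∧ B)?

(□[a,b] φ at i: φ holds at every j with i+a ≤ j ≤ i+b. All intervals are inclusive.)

Evaluate at each i in [0,8]:
  i=0: ✗ (fails at j=1)
  i=1: ✗ (fails at j=1)
  i=2: ✗ (fails at j=2)
  i=3: ✗ (fails at j=3)
  i=4: ✗ (fails at j=4)
  i=5: ✗ (fails at j=5)
  i=6: ✓ (all of [6,7])
  i=7: ✗ (fails at j=8)
  i=8: ✗ (fails at j=8)
Positions where it holds: {6} → 1.

1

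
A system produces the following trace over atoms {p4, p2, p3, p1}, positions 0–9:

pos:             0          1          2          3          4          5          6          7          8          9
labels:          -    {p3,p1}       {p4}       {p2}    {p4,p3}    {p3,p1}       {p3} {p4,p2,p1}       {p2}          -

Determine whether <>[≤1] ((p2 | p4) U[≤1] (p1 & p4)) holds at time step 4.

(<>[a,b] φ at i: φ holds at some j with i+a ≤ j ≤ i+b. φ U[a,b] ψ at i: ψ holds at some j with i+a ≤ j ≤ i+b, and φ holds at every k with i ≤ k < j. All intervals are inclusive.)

Check ((p2 | p4) U[≤1] (p1 & p4)) at each j in [4,5]:
  j=4: fails
  j=5: fails
No position in the window satisfies it → formula fails.

False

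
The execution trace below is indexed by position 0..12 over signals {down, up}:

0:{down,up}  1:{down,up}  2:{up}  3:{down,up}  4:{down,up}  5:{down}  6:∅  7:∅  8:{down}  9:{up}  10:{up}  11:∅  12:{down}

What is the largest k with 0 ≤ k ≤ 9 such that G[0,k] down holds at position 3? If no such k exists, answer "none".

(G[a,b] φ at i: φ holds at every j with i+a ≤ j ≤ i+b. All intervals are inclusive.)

down must hold from j=3 onward; find where it first fails.
  j=3: holds
  j=4: holds
  j=5: holds
  j=6: fails
Holds on [3,5], so largest k = 2.

2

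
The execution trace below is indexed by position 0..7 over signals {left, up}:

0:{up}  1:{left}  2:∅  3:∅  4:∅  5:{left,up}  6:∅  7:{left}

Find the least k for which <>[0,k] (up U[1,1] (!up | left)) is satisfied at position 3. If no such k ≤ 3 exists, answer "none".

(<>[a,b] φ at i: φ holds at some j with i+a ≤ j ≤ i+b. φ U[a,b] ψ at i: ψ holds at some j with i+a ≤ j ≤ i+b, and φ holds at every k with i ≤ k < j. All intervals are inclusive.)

Scan j = 3,4,… for (up U[1,1] (!up | left)):
  j=3: fails
  j=4: fails
  j=5: holds
First hit at j=5, so smallest k = 5-3 = 2.

2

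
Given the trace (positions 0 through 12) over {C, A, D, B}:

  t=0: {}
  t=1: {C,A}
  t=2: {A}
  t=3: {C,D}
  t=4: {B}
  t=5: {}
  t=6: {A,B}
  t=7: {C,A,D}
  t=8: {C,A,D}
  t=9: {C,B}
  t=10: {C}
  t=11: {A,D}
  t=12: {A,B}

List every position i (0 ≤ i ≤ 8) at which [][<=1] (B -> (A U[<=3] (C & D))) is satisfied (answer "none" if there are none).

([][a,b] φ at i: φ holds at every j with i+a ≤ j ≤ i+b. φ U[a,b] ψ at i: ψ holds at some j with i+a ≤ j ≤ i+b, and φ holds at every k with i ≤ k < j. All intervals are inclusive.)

0, 1, 2, 5, 6, 7

Evaluate at each i in [0,8]:
  i=0: ✓ (all of [0,1])
  i=1: ✓ (all of [1,2])
  i=2: ✓ (all of [2,3])
  i=3: ✗ (fails at j=4)
  i=4: ✗ (fails at j=4)
  i=5: ✓ (all of [5,6])
  i=6: ✓ (all of [6,7])
  i=7: ✓ (all of [7,8])
  i=8: ✗ (fails at j=9)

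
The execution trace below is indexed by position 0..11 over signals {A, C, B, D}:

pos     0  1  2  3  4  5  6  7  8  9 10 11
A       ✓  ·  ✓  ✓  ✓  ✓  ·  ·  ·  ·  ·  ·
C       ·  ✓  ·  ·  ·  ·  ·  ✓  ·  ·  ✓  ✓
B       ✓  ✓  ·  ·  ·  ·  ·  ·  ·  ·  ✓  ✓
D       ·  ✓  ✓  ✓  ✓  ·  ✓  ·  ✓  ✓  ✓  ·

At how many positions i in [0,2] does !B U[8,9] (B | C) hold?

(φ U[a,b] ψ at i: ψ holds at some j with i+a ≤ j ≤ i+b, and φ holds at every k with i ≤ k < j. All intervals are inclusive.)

Evaluate at each i in [0,2]:
  i=0: ✗ (no rhs in [8,9])
  i=1: ✗ (lhs fails at k=1 before rhs at j=10)
  i=2: ✓ (rhs at j=10; lhs holds on [2,9])
Positions where it holds: {2} → 1.

1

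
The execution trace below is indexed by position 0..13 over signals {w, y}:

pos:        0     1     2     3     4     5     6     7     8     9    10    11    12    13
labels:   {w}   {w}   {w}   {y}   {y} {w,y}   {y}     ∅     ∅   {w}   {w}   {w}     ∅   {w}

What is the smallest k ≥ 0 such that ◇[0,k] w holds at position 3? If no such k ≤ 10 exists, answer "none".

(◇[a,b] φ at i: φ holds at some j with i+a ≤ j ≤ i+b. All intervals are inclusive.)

2

Scan j = 3,4,… for w:
  j=3: fails
  j=4: fails
  j=5: holds
First hit at j=5, so smallest k = 5-3 = 2.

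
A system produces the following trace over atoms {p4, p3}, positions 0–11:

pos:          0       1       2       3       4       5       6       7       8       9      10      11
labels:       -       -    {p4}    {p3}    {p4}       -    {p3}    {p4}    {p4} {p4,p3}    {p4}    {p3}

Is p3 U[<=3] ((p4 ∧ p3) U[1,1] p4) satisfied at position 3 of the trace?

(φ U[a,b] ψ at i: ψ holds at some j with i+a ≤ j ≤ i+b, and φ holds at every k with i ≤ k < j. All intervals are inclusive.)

False

Need some j in [3,6] with ((p4 ∧ p3) U[1,1] p4), and p3 at every k in [3,j-1].
  j=3: ((p4 ∧ p3) U[1,1] p4) — fails.
  j=4: ((p4 ∧ p3) U[1,1] p4) — fails.
  j=5: ((p4 ∧ p3) U[1,1] p4) — fails.
  j=6: ((p4 ∧ p3) U[1,1] p4) — fails.
No j in the window works → until fails.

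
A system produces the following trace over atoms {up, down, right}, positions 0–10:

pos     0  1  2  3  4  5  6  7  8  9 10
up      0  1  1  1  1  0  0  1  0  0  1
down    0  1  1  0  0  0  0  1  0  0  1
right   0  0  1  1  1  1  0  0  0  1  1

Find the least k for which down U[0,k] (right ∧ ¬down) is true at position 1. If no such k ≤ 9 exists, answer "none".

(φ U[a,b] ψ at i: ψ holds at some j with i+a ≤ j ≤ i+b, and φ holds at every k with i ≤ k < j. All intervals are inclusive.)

2

Need earliest j ≥ 1 with (right ∧ ¬down), and down at every k in [1,j-1].
  j=1: rhs fails.
  j=2: rhs fails.
  j=3: rhs holds; lhs holds on [1,2]. k = 2.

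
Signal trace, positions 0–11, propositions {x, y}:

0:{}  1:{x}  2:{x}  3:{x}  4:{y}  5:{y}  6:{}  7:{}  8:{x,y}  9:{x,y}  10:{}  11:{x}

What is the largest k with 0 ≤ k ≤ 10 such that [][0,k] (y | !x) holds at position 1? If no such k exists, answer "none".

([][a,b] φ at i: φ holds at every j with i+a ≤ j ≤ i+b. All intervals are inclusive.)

none

(y | !x) must hold from j=1 onward; find where it first fails.
  j=1: fails → no k works.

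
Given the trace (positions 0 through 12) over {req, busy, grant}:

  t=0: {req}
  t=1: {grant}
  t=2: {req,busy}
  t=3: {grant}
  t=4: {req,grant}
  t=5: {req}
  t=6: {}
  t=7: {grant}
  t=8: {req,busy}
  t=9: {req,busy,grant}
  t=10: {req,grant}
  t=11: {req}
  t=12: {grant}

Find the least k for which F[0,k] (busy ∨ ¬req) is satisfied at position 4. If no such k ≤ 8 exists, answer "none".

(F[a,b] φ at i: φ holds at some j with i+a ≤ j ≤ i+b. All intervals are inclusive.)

2

Scan j = 4,5,… for (busy ∨ ¬req):
  j=4: fails
  j=5: fails
  j=6: holds
First hit at j=6, so smallest k = 6-4 = 2.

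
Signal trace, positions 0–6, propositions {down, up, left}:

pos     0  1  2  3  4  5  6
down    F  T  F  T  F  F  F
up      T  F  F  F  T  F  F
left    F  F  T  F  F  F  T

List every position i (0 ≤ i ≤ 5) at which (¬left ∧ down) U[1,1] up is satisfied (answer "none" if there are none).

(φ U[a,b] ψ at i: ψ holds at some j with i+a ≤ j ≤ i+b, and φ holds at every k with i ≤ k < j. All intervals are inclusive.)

3

Evaluate at each i in [0,5]:
  i=0: ✗ (no rhs in [1,1])
  i=1: ✗ (no rhs in [2,2])
  i=2: ✗ (no rhs in [3,3])
  i=3: ✓ (rhs at j=4; lhs holds on [3,3])
  i=4: ✗ (no rhs in [5,5])
  i=5: ✗ (no rhs in [6,6])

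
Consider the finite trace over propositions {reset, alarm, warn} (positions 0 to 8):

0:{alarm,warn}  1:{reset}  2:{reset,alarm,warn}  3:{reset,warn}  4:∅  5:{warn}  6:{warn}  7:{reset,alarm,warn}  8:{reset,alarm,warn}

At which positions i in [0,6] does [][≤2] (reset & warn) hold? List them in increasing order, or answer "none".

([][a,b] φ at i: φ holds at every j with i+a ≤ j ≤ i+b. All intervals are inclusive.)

none

Evaluate at each i in [0,6]:
  i=0: ✗ (fails at j=0)
  i=1: ✗ (fails at j=1)
  i=2: ✗ (fails at j=4)
  i=3: ✗ (fails at j=4)
  i=4: ✗ (fails at j=4)
  i=5: ✗ (fails at j=5)
  i=6: ✗ (fails at j=6)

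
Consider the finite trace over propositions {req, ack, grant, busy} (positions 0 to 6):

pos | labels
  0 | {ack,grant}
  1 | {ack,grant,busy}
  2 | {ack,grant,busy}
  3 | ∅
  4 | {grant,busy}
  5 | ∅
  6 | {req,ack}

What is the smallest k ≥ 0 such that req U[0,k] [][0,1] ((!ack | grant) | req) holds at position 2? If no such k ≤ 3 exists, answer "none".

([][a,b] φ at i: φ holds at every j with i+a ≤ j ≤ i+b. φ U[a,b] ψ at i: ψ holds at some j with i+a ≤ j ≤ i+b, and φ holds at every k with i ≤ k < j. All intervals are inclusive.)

0

Need earliest j ≥ 2 with [][0,1] ((!ack | grant) | req), and req at every k in [2,j-1].
  j=2: rhs holds (empty prefix). k = 0.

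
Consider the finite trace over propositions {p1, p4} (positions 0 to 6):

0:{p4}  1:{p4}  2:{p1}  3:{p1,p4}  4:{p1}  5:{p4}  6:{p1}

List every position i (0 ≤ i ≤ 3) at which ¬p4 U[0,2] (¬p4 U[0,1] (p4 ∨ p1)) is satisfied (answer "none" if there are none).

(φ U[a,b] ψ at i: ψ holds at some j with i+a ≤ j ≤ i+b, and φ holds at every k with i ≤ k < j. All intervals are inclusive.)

0, 1, 2, 3

Evaluate at each i in [0,3]:
  i=0: ✓ (rhs at j=0)
  i=1: ✓ (rhs at j=1)
  i=2: ✓ (rhs at j=2)
  i=3: ✓ (rhs at j=3)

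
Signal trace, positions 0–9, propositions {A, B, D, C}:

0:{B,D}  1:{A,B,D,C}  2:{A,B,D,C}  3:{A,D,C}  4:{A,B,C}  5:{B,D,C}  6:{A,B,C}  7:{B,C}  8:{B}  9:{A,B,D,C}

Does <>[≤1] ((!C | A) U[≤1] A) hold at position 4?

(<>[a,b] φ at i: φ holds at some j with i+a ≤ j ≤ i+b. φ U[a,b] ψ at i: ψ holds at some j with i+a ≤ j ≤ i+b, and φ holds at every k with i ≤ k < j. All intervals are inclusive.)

Check ((!C | A) U[≤1] A) at each j in [4,5]:
  j=4: holds
  j=5: fails
Found at j=4 → formula holds.

Holds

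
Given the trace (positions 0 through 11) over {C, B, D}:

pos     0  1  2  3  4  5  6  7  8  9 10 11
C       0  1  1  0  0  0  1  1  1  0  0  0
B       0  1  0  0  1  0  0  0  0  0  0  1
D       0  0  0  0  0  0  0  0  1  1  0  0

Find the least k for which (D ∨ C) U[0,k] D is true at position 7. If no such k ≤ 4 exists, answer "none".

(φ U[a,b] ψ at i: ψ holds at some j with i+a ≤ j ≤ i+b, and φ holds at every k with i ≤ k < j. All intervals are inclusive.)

Need earliest j ≥ 7 with D, and (D ∨ C) at every k in [7,j-1].
  j=7: rhs fails.
  j=8: rhs holds; lhs holds on [7,7]. k = 1.

1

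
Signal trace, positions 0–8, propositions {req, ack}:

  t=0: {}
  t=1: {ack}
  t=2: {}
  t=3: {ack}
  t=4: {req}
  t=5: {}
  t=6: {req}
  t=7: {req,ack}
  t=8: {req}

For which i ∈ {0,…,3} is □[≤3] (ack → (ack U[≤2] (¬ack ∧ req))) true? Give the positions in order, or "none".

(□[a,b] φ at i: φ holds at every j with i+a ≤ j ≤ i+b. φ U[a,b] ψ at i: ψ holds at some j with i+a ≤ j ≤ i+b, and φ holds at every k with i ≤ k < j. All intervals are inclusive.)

Evaluate at each i in [0,3]:
  i=0: ✗ (fails at j=1)
  i=1: ✗ (fails at j=1)
  i=2: ✓ (all of [2,5])
  i=3: ✓ (all of [3,6])

2, 3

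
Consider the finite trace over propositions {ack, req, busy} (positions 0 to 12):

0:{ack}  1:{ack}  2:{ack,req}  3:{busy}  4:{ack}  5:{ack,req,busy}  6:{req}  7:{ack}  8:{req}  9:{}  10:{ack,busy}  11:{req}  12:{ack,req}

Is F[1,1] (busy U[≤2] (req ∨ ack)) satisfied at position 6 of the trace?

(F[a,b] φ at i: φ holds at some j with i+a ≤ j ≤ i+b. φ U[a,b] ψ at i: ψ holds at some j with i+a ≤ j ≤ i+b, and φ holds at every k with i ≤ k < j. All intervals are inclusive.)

Check (busy U[≤2] (req ∨ ack)) at each j in [7,7]:
  j=7: holds
Found at j=7 → formula holds.

True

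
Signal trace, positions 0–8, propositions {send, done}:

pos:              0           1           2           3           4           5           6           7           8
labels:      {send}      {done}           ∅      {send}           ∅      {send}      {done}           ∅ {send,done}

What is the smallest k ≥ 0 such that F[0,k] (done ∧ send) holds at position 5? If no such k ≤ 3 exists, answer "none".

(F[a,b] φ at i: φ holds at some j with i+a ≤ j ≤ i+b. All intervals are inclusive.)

Scan j = 5,6,… for (done ∧ send):
  j=5: fails
  j=6: fails
  j=7: fails
  j=8: holds
First hit at j=8, so smallest k = 8-5 = 3.

3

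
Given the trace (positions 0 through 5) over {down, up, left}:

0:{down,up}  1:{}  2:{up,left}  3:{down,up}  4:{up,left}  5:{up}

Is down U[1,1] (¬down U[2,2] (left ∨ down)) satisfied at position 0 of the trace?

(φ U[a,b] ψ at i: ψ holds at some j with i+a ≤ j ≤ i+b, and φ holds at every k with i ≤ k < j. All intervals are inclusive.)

Holds

Need some j in [1,1] with (¬down U[2,2] (left ∨ down)), and down at every k in [0,j-1].
  j=1: (¬down U[2,2] (left ∨ down)) holds; down holds at every k in [0,0] → satisfied.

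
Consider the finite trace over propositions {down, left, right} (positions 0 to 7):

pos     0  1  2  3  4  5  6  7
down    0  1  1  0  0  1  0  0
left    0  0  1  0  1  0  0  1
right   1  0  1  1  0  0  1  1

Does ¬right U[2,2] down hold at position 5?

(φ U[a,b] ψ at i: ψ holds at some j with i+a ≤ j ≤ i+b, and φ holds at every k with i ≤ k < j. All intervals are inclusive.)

Does not hold

Need some j in [7,7] with down, and ¬right at every k in [5,j-1].
  j=7: down false.
No j in the window works → until fails.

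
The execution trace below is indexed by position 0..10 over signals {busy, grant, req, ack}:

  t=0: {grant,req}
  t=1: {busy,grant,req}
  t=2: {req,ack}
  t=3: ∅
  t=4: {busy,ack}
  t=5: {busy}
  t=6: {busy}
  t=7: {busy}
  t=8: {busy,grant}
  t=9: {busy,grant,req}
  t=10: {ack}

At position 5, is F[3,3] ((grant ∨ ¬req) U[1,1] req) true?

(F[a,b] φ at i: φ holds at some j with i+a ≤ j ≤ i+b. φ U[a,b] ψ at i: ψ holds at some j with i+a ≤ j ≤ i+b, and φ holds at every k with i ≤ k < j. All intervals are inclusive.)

Check ((grant ∨ ¬req) U[1,1] req) at each j in [8,8]:
  j=8: holds
Found at j=8 → formula holds.

True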